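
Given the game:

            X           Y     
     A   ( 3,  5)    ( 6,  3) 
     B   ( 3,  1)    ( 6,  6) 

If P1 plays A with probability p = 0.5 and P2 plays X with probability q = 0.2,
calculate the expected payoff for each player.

E[P1] = 5.4, E[P2] = 4.2

Work:
E[P1] = p·q·π₁(A,X) + p·(1-q)·π₁(A,Y) + (1-p)·q·π₁(B,X) + (1-p)·(1-q)·π₁(B,Y)
= 0.5·0.2·3 + 0.5·0.8·6 + 0.5·0.2·3 + 0.5·0.8·6
= 5.4

E[P2] = 4.2 (similar calculation)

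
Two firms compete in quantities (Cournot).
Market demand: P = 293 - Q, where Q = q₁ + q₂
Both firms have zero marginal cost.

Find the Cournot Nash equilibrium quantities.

q₁* = q₂* = 97.67; P* = 97.67

Work:
Profit: π_i = P·q_i = (a - q_i - q_j)·q_i
FOC: ∂π_i/∂q_i = a - 2q_i - q_j = 0
Reaction function: q_i = (293 - q_j)/2
Symmetry: q* = 293/3 = 97.67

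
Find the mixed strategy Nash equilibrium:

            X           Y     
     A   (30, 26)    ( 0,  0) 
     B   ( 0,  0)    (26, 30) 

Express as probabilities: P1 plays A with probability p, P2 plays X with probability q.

p = 0.5357, q = 0.4643

Work:
Find probabilities that make opponent indifferent:
P2 chooses q to make P1 indifferent between A and B
P1 chooses p to make P2 indifferent between X and Y
Mixed NE: P1 plays (A: 0.5357, B: 0.4643), P2 plays (X: 0.4643, Y: 0.5357)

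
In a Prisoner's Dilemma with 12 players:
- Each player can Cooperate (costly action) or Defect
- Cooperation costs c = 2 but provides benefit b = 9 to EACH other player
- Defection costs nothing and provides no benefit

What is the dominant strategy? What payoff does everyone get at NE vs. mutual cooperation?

Dominant: Defect; NE payoff = 0; Coop payoff = 97

Work:
Defect dominates (saves cost c = 2, benefit to others is external)
NE: All defect → everyone gets 0
If all cooperate: each receives (11)×9 - 2 = 97
Social dilemma: 97 > 0 but NE gives 0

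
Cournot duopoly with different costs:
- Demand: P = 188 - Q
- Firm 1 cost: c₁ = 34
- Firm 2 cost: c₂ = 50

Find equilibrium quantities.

q₁* = 56.67, q₂* = 40.67

Work:
Reaction: q₁ = (188 - 34 - q₂)/2
Reaction: q₂ = (188 - 50 - q₁)/2
Solve simultaneously:
q₁* = (188 - 2×34 + 50)/3 = 56.67
q₂* = (188 - 2×50 + 34)/3 = 40.67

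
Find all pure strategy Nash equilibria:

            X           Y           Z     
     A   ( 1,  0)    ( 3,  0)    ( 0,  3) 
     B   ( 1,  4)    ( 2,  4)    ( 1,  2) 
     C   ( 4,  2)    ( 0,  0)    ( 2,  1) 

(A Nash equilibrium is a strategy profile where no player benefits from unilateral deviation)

Nash equilibrium: (C, X)

Work:
Best responses:
  P1 vs X: payoffs [1, 1, 4] → best response C (payoff 4)
  P1 vs Y: payoffs [3, 2, 0] → best response A (payoff 3)
  P1 vs Z: payoffs [0, 1, 2] → best response C (payoff 2)
  P2 vs A: payoffs [0, 0, 3] → best response Z (payoff 3)
  P2 vs B: payoffs [4, 4, 2] → best response X/Y (payoff 4)
  P2 vs C: payoffs [2, 0, 1] → best response X (payoff 2)
Mutual best responses: (C,X) → Nash equilibria.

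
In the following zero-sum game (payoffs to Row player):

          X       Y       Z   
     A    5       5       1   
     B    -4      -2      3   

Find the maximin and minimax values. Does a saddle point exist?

Maximin = 1, Minimax = 3, Saddle: False

Work:
Row minimums: [1, -4] → maximin = 1
Column maximums: [5, 5, 3] → minimax = 3
No saddle point (maximin ≠ minimax). Mixed strategy needed.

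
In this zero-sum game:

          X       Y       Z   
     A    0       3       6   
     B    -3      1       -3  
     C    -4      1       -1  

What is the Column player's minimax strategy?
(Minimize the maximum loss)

Column should play X, value = 0

Work:
Column player minimizes Row's maximum payoff:
Column X: max payoff to Row = 0
Column Y: max payoff to Row = 3
Column Z: max payoff to Row = 6
Minimum is 0, achieved by column X.
Minimax strategy: X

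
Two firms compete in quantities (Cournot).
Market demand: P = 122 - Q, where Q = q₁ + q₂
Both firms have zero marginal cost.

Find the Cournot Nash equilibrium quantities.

q₁* = q₂* = 40.67; P* = 40.67

Work:
Profit: π_i = P·q_i = (a - q_i - q_j)·q_i
FOC: ∂π_i/∂q_i = a - 2q_i - q_j = 0
Reaction function: q_i = (122 - q_j)/2
Symmetry: q* = 122/3 = 40.67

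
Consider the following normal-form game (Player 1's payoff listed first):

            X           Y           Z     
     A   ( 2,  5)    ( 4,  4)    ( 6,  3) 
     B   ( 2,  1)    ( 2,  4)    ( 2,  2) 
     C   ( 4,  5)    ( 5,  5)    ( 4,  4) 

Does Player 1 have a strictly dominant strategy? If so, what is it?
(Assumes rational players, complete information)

No strictly dominant strategy exists for Player 1

Work:
A strategy strictly dominates another if it gives a strictly higher payoff against every opponent action. Compare each pair of P1's strategies column-by-column:
  A vs B: [2 vs 2, 4 vs 2, 6 vs 2] → A does not strictly dominate B (column X: 2 ≤ 2)
  A vs C: [2 vs 4, 4 vs 5, 6 vs 4] → A does not strictly dominate C (column X: 2 ≤ 4)
  B vs A: [2 vs 2, 2 vs 4, 2 vs 6] → B does not strictly dominate A (column X: 2 ≤ 2)
  B vs C: [2 vs 4, 2 vs 5, 2 vs 4] → B does not strictly dominate C (column X: 2 ≤ 4)
  C vs A: [4 vs 2, 5 vs 4, 4 vs 6] → C does not strictly dominate A (column Z: 4 ≤ 6)
  C vs B: [4 vs 2, 5 vs 2, 4 vs 2] → C strictly dominates B
No single strategy strictly dominates all others → no strictly dominant strategy.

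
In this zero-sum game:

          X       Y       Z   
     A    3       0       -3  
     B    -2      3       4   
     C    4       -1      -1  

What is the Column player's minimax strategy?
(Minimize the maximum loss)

Column should play Y, value = 3

Work:
Column player minimizes Row's maximum payoff:
Column X: max payoff to Row = 4
Column Y: max payoff to Row = 3
Column Z: max payoff to Row = 4
Minimum is 3, achieved by column Y.
Minimax strategy: Y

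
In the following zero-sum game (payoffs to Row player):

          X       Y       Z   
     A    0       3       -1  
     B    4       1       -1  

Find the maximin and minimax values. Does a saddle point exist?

Maximin = -1, Minimax = -1, Saddle: True

Work:
Row minimums: [-1, -1] → maximin = -1
Column maximums: [4, 3, -1] → minimax = -1
Saddle point exists! Game value = -1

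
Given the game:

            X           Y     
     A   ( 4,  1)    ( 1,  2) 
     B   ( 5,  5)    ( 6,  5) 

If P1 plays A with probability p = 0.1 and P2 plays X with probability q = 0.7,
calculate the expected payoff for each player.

E[P1] = 5.08, E[P2] = 4.63

Work:
E[P1] = p·q·π₁(A,X) + p·(1-q)·π₁(A,Y) + (1-p)·q·π₁(B,X) + (1-p)·(1-q)·π₁(B,Y)
= 0.1·0.7·4 + 0.1·0.3·1 + 0.9·0.7·5 + 0.9·0.3·6
= 5.08

E[P2] = 4.63 (similar calculation)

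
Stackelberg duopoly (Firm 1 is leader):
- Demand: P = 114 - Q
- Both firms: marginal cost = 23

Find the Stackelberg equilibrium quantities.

q₁* (leader) = 45.5, q₂* (follower) = 22.75

Work:
Follower's reaction: q₂ = (a - c - q₁)/2
Leader substitutes: π₁ = q₁·(a - q₁ - (a-c-q₁)/2 - c)
FOC: q₁* = (114 - 23)/2 = 45.50
Then: q₂* = (114 - 23 - 45.5)/2 = 22.75
Leader has first-mover advantage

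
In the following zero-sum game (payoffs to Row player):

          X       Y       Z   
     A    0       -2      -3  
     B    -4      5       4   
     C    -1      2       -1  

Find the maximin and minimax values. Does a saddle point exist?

Maximin = -1, Minimax = 0, Saddle: False

Work:
Row minimums: [-3, -4, -1] → maximin = -1
Column maximums: [0, 5, 4] → minimax = 0
No saddle point (maximin ≠ minimax). Mixed strategy needed.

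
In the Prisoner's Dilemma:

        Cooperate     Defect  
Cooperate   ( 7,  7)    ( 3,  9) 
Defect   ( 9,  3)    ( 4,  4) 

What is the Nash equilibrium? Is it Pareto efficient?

(Defect, Defect) is NE; not Pareto efficient

Work:
Defect dominates Cooperate for both players:
If P2 cooperates: Defect (9) > Cooperate (7)
If P2 defects: Defect (4) > Cooperate (3)
NE: (Defect, Defect) with payoff (4, 4)
But (Cooperate, Cooperate) = (7, 7) Pareto dominates (4, 4)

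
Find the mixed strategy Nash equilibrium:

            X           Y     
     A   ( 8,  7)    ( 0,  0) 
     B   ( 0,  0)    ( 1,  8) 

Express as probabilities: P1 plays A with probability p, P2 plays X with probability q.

p = 0.5333, q = 0.1111

Work:
Find probabilities that make opponent indifferent:
P2 chooses q to make P1 indifferent between A and B
P1 chooses p to make P2 indifferent between X and Y
Mixed NE: P1 plays (A: 0.5333, B: 0.4667), P2 plays (X: 0.1111, Y: 0.8889)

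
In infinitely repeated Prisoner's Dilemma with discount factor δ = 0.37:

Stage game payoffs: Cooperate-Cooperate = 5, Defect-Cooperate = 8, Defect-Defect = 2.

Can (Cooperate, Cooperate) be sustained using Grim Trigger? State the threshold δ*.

δ* = 0.5; since δ = 0.37 < 0.5, cooperation cannot be sustained

Work:
For Grim Trigger:
Cooperate forever: 5/(1-δ)
Defect then punished: 8 + 2·δ/(1-δ)
Need: 5/(1-δ) ≥ 8 + 2·δ/(1-δ)
Solving: δ ≥ (T-R)/(T-P) = (8-5)/(8-2) = 0.5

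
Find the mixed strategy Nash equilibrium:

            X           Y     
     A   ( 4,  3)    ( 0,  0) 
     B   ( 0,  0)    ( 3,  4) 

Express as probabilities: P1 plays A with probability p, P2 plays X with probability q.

p = 0.5714, q = 0.4286

Work:
Find probabilities that make opponent indifferent:
P2 chooses q to make P1 indifferent between A and B
P1 chooses p to make P2 indifferent between X and Y
Mixed NE: P1 plays (A: 0.5714, B: 0.4286), P2 plays (X: 0.4286, Y: 0.5714)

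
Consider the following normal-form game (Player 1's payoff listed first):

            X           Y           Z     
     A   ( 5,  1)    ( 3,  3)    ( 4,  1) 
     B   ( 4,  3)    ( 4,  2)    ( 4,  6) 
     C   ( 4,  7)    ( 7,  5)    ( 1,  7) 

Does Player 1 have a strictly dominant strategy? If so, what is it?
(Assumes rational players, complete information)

No strictly dominant strategy exists for Player 1

Work:
A strategy strictly dominates another if it gives a strictly higher payoff against every opponent action. Compare each pair of P1's strategies column-by-column:
  A vs B: [5 vs 4, 3 vs 4, 4 vs 4] → A does not strictly dominate B (column Y: 3 ≤ 4)
  A vs C: [5 vs 4, 3 vs 7, 4 vs 1] → A does not strictly dominate C (column Y: 3 ≤ 7)
  B vs A: [4 vs 5, 4 vs 3, 4 vs 4] → B does not strictly dominate A (column X: 4 ≤ 5)
  B vs C: [4 vs 4, 4 vs 7, 4 vs 1] → B does not strictly dominate C (column X: 4 ≤ 4)
  C vs A: [4 vs 5, 7 vs 3, 1 vs 4] → C does not strictly dominate A (column X: 4 ≤ 5)
  C vs B: [4 vs 4, 7 vs 4, 1 vs 4] → C does not strictly dominate B (column X: 4 ≤ 4)
No single strategy strictly dominates all others → no strictly dominant strategy.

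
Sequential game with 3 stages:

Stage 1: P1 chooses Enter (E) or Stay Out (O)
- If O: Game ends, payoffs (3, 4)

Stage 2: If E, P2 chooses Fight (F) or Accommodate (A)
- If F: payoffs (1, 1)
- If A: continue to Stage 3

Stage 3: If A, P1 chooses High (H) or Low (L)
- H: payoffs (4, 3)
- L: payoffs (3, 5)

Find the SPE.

SPE: (E, A, H); Outcome (4, 3)

Work:
Stage 3: P1 chooses H (4 vs 3)
Stage 2: P2: F->1, A->3 (anticipating H). Choose A
Stage 1: P1: O->3, E->4 (anticipating A, H). Choose E
SPE path: E -> A -> H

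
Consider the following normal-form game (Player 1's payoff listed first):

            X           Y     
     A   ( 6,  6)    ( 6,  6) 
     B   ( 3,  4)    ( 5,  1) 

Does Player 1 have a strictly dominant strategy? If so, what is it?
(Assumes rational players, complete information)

Yes, Player 1's strictly dominant strategy is A

Work:
A strategy strictly dominates another if it gives a strictly higher payoff against every opponent action. Compare each pair of P1's strategies column-by-column:
  A vs B: [6 vs 3, 6 vs 5] → A strictly dominates B
  B vs A: [3 vs 6, 5 vs 6] → B does not strictly dominate A (column X: 3 ≤ 6)
A strictly dominates every other strategy → strictly dominant.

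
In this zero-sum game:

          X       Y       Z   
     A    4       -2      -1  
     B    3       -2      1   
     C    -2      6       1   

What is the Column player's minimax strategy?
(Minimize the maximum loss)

Column should play Z, value = 1

Work:
Column player minimizes Row's maximum payoff:
Column X: max payoff to Row = 4
Column Y: max payoff to Row = 6
Column Z: max payoff to Row = 1
Minimum is 1, achieved by column Z.
Minimax strategy: Z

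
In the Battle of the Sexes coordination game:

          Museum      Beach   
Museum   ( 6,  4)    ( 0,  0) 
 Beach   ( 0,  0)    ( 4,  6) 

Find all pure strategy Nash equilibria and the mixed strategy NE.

Pure NE: (Museum, Museum) and (Beach, Beach); Mixed NE: p = 0.6, q = 0.4

Work:
Check pure NE:
(Museum, Museum): (6, 4) - no unilateral deviation beneficial
(Beach, Beach): (4, 6) - no unilateral deviation beneficial
Mixed NE: P1 plays Museum with p = 0.6, P2 plays Museum with q = 0.4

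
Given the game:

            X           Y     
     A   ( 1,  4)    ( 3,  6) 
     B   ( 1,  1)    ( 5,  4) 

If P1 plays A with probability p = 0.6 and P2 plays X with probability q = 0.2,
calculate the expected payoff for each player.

E[P1] = 3.24, E[P2] = 4.72

Work:
E[P1] = p·q·π₁(A,X) + p·(1-q)·π₁(A,Y) + (1-p)·q·π₁(B,X) + (1-p)·(1-q)·π₁(B,Y)
= 0.6·0.2·1 + 0.6·0.8·3 + 0.4·0.2·1 + 0.4·0.8·5
= 3.24

E[P2] = 4.72 (similar calculation)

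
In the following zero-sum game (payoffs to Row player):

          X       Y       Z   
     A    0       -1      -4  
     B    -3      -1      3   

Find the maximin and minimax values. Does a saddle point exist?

Maximin = -3, Minimax = -1, Saddle: False

Work:
Row minimums: [-4, -3] → maximin = -3
Column maximums: [0, -1, 3] → minimax = -1
No saddle point (maximin ≠ minimax). Mixed strategy needed.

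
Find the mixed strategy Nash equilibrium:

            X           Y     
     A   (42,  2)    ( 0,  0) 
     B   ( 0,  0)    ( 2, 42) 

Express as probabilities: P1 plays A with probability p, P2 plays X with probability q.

p = 0.9545, q = 0.0455

Work:
Find probabilities that make opponent indifferent:
P2 chooses q to make P1 indifferent between A and B
P1 chooses p to make P2 indifferent between X and Y
Mixed NE: P1 plays (A: 0.9545, B: 0.0455), P2 plays (X: 0.0455, Y: 0.9545)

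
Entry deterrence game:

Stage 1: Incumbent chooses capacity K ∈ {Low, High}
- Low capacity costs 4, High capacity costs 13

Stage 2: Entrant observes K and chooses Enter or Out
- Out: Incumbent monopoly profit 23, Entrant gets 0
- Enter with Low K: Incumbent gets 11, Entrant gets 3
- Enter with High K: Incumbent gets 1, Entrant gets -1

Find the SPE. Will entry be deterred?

SPE: (High, Enter|Low, Out|High); Entry deterred. Incumbent net profit = 10

Work:
After Low K: Entrant enters (3 > 0)
After High K: Entrant stays out (-1 < 0)
Incumbent: Low → 11−4=7, High → 23−13=10
Incumbent chooses High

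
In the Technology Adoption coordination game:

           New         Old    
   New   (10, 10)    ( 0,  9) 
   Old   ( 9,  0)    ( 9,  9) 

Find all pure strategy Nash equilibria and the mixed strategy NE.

Pure NE: (New, New) and (Old, Old); Mixed NE: p = 0.9, q = 0.9

Work:
Check pure NE:
(New, New): (10, 10) - no unilateral deviation beneficial
(Old, Old): (9, 9) - no unilateral deviation beneficial
Mixed NE: P1 plays New with p = 0.9, P2 plays New with q = 0.9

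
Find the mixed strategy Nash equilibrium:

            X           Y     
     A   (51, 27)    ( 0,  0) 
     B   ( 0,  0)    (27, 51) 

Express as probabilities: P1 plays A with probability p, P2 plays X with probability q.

p = 0.6538, q = 0.3462

Work:
Find probabilities that make opponent indifferent:
P2 chooses q to make P1 indifferent between A and B
P1 chooses p to make P2 indifferent between X and Y
Mixed NE: P1 plays (A: 0.6538, B: 0.3462), P2 plays (X: 0.3462, Y: 0.6538)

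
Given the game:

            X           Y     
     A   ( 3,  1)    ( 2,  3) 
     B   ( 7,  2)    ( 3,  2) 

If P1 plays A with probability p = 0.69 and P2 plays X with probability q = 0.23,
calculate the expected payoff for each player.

E[P1] = 2.7539, E[P2] = 2.3726

Work:
E[P1] = p·q·π₁(A,X) + p·(1-q)·π₁(A,Y) + (1-p)·q·π₁(B,X) + (1-p)·(1-q)·π₁(B,Y)
= 0.69·0.23·3 + 0.69·0.77·2 + 0.31·0.23·7 + 0.31·0.77·3
= 2.7539

E[P2] = 2.3726 (similar calculation)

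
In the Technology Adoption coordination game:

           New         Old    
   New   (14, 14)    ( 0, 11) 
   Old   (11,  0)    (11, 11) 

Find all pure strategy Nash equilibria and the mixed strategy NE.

Pure NE: (New, New) and (Old, Old); Mixed NE: p = 0.7857, q = 0.7857

Work:
Check pure NE:
(New, New): (14, 14) - no unilateral deviation beneficial
(Old, Old): (11, 11) - no unilateral deviation beneficial
Mixed NE: P1 plays New with p = 0.7857, P2 plays New with q = 0.7857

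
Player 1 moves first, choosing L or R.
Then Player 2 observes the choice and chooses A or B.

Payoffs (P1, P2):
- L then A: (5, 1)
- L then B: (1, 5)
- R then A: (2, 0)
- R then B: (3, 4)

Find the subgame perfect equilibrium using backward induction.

P1 plays R, P2 plays B after L and B after R; Payoff (3, 4)

Work:
Backward induction:
After L: P2 chooses B → P1 gets 1
After R: P2 chooses B → P1 gets 3
P1 chooses R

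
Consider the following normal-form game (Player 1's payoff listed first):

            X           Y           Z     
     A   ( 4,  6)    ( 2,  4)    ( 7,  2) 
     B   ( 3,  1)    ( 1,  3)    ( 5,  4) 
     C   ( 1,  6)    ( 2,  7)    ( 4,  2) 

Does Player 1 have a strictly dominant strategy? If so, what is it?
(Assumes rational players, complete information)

No strictly dominant strategy exists for Player 1

Work:
A strategy strictly dominates another if it gives a strictly higher payoff against every opponent action. Compare each pair of P1's strategies column-by-column:
  A vs B: [4 vs 3, 2 vs 1, 7 vs 5] → A strictly dominates B
  A vs C: [4 vs 1, 2 vs 2, 7 vs 4] → A does not strictly dominate C (column Y: 2 ≤ 2)
  B vs A: [3 vs 4, 1 vs 2, 5 vs 7] → B does not strictly dominate A (column X: 3 ≤ 4)
  B vs C: [3 vs 1, 1 vs 2, 5 vs 4] → B does not strictly dominate C (column Y: 1 ≤ 2)
  C vs A: [1 vs 4, 2 vs 2, 4 vs 7] → C does not strictly dominate A (column X: 1 ≤ 4)
  C vs B: [1 vs 3, 2 vs 1, 4 vs 5] → C does not strictly dominate B (column X: 1 ≤ 3)
No single strategy strictly dominates all others → no strictly dominant strategy.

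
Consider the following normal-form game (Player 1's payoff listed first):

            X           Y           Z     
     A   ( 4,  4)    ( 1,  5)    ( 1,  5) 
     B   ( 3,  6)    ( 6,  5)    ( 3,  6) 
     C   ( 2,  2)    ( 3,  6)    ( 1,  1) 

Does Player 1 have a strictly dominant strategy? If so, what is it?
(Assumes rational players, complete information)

No strictly dominant strategy exists for Player 1

Work:
A strategy strictly dominates another if it gives a strictly higher payoff against every opponent action. Compare each pair of P1's strategies column-by-column:
  A vs B: [4 vs 3, 1 vs 6, 1 vs 3] → A does not strictly dominate B (column Y: 1 ≤ 6)
  A vs C: [4 vs 2, 1 vs 3, 1 vs 1] → A does not strictly dominate C (column Y: 1 ≤ 3)
  B vs A: [3 vs 4, 6 vs 1, 3 vs 1] → B does not strictly dominate A (column X: 3 ≤ 4)
  B vs C: [3 vs 2, 6 vs 3, 3 vs 1] → B strictly dominates C
  C vs A: [2 vs 4, 3 vs 1, 1 vs 1] → C does not strictly dominate A (column X: 2 ≤ 4)
  C vs B: [2 vs 3, 3 vs 6, 1 vs 3] → C does not strictly dominate B (column X: 2 ≤ 3)
No single strategy strictly dominates all others → no strictly dominant strategy.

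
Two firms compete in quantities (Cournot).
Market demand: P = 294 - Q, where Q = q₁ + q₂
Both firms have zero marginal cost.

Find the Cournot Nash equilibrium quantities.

q₁* = q₂* = 98.0; P* = 98.0

Work:
Profit: π_i = P·q_i = (a - q_i - q_j)·q_i
FOC: ∂π_i/∂q_i = a - 2q_i - q_j = 0
Reaction function: q_i = (294 - q_j)/2
Symmetry: q* = 294/3 = 98.0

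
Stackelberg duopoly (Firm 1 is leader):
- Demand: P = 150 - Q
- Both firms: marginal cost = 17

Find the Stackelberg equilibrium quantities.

q₁* (leader) = 66.5, q₂* (follower) = 33.25

Work:
Follower's reaction: q₂ = (a - c - q₁)/2
Leader substitutes: π₁ = q₁·(a - q₁ - (a-c-q₁)/2 - c)
FOC: q₁* = (150 - 17)/2 = 66.50
Then: q₂* = (150 - 17 - 66.5)/2 = 33.25
Leader has first-mover advantage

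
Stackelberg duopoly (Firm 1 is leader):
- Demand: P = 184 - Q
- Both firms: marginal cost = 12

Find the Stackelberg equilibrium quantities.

q₁* (leader) = 86.0, q₂* (follower) = 43.0

Work:
Follower's reaction: q₂ = (a - c - q₁)/2
Leader substitutes: π₁ = q₁·(a - q₁ - (a-c-q₁)/2 - c)
FOC: q₁* = (184 - 12)/2 = 86.00
Then: q₂* = (184 - 12 - 86.0)/2 = 43.00
Leader has first-mover advantage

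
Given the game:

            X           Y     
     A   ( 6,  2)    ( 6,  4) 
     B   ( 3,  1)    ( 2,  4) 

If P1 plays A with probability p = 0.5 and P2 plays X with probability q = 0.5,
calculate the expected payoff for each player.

E[P1] = 4.25, E[P2] = 2.75

Work:
E[P1] = p·q·π₁(A,X) + p·(1-q)·π₁(A,Y) + (1-p)·q·π₁(B,X) + (1-p)·(1-q)·π₁(B,Y)
= 0.5·0.5·6 + 0.5·0.5·6 + 0.5·0.5·3 + 0.5·0.5·2
= 4.25

E[P2] = 2.75 (similar calculation)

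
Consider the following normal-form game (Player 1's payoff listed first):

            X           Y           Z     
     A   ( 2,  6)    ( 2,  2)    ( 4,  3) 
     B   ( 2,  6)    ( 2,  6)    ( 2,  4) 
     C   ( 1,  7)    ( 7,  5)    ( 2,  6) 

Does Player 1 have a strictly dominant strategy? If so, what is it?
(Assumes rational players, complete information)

No strictly dominant strategy exists for Player 1

Work:
A strategy strictly dominates another if it gives a strictly higher payoff against every opponent action. Compare each pair of P1's strategies column-by-column:
  A vs B: [2 vs 2, 2 vs 2, 4 vs 2] → A does not strictly dominate B (column X: 2 ≤ 2)
  A vs C: [2 vs 1, 2 vs 7, 4 vs 2] → A does not strictly dominate C (column Y: 2 ≤ 7)
  B vs A: [2 vs 2, 2 vs 2, 2 vs 4] → B does not strictly dominate A (column X: 2 ≤ 2)
  B vs C: [2 vs 1, 2 vs 7, 2 vs 2] → B does not strictly dominate C (column Y: 2 ≤ 7)
  C vs A: [1 vs 2, 7 vs 2, 2 vs 4] → C does not strictly dominate A (column X: 1 ≤ 2)
  C vs B: [1 vs 2, 7 vs 2, 2 vs 2] → C does not strictly dominate B (column X: 1 ≤ 2)
No single strategy strictly dominates all others → no strictly dominant strategy.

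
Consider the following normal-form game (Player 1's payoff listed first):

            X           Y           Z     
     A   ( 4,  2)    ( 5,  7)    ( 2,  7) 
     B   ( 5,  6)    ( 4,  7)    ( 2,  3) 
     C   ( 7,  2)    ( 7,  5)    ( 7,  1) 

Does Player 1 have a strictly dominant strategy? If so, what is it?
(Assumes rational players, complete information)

Yes, Player 1's strictly dominant strategy is C

Work:
A strategy strictly dominates another if it gives a strictly higher payoff against every opponent action. Compare each pair of P1's strategies column-by-column:
  A vs B: [4 vs 5, 5 vs 4, 2 vs 2] → A does not strictly dominate B (column X: 4 ≤ 5)
  A vs C: [4 vs 7, 5 vs 7, 2 vs 7] → A does not strictly dominate C (column X: 4 ≤ 7)
  B vs A: [5 vs 4, 4 vs 5, 2 vs 2] → B does not strictly dominate A (column Y: 4 ≤ 5)
  B vs C: [5 vs 7, 4 vs 7, 2 vs 7] → B does not strictly dominate C (column X: 5 ≤ 7)
  C vs A: [7 vs 4, 7 vs 5, 7 vs 2] → C strictly dominates A
  C vs B: [7 vs 5, 7 vs 4, 7 vs 2] → C strictly dominates B
C strictly dominates every other strategy → strictly dominant.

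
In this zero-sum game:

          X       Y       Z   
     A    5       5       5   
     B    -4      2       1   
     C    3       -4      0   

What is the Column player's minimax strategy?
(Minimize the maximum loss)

Column should play X or Y or Z (all achieve the minimum), value = 5

Work:
Column player minimizes Row's maximum payoff:
Column X: max payoff to Row = 5
Column Y: max payoff to Row = 5
Column Z: max payoff to Row = 5
Minimum is 5, achieved by columns X, Y, Z (tied).
Each of X or Y or Z is a minimax strategy.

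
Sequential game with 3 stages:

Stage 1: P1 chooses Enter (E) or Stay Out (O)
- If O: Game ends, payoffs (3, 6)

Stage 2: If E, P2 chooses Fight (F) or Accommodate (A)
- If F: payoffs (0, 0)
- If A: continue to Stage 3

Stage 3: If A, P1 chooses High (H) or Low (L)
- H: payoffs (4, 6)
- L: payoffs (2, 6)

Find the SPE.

SPE: (E, A, H); Outcome (4, 6)

Work:
Stage 3: P1 chooses H (4 vs 2)
Stage 2: P2: F->0, A->6 (anticipating H). Choose A
Stage 1: P1: O->3, E->4 (anticipating A, H). Choose E
SPE path: E -> A -> H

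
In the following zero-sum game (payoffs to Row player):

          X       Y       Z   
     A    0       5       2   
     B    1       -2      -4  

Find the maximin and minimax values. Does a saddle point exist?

Maximin = 0, Minimax = 1, Saddle: False

Work:
Row minimums: [0, -4] → maximin = 0
Column maximums: [1, 5, 2] → minimax = 1
No saddle point (maximin ≠ minimax). Mixed strategy needed.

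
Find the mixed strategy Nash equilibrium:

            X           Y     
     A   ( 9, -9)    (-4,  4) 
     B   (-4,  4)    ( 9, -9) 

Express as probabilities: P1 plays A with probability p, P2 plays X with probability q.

p = 0.5, q = 0.5

Work:
Find probabilities that make opponent indifferent:
P2 chooses q to make P1 indifferent between A and B
P1 chooses p to make P2 indifferent between X and Y
Mixed NE: P1 plays (A: 0.5, B: 0.5), P2 plays (X: 0.5, Y: 0.5)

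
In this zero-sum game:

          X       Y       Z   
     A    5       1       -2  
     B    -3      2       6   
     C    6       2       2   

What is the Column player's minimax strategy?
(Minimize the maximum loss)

Column should play Y, value = 2

Work:
Column player minimizes Row's maximum payoff:
Column X: max payoff to Row = 6
Column Y: max payoff to Row = 2
Column Z: max payoff to Row = 6
Minimum is 2, achieved by column Y.
Minimax strategy: Y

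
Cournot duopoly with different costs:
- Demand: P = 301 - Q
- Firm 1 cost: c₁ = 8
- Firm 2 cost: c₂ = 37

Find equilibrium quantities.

q₁* = 107.33, q₂* = 78.33

Work:
Reaction: q₁ = (301 - 8 - q₂)/2
Reaction: q₂ = (301 - 37 - q₁)/2
Solve simultaneously:
q₁* = (301 - 2×8 + 37)/3 = 107.33
q₂* = (301 - 2×37 + 8)/3 = 78.33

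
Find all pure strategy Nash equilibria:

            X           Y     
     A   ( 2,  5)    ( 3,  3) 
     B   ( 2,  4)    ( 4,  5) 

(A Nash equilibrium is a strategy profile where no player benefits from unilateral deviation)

Nash equilibrium: (A, X), (B, Y)

Work:
Best responses:
  P1 vs X: payoffs [2, 2] → best response A/B (payoff 2)
  P1 vs Y: payoffs [3, 4] → best response B (payoff 4)
  P2 vs A: payoffs [5, 3] → best response X (payoff 5)
  P2 vs B: payoffs [4, 5] → best response Y (payoff 5)
Mutual best responses: (A,X), (B,Y) → Nash equilibria.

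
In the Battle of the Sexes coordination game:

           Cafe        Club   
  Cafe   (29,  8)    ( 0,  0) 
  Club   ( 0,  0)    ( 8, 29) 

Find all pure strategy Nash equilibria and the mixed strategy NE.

Pure NE: (Cafe, Cafe) and (Club, Club); Mixed NE: p = 0.7838, q = 0.2162

Work:
Check pure NE:
(Cafe, Cafe): (29, 8) - no unilateral deviation beneficial
(Club, Club): (8, 29) - no unilateral deviation beneficial
Mixed NE: P1 plays Cafe with p = 0.7838, P2 plays Cafe with q = 0.2162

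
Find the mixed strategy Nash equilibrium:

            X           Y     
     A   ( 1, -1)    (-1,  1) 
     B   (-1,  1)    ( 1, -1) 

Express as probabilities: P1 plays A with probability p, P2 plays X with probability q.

p = 0.5, q = 0.5

Work:
Find probabilities that make opponent indifferent:
P2 chooses q to make P1 indifferent between A and B
P1 chooses p to make P2 indifferent between X and Y
Mixed NE: P1 plays (A: 0.5, B: 0.5), P2 plays (X: 0.5, Y: 0.5)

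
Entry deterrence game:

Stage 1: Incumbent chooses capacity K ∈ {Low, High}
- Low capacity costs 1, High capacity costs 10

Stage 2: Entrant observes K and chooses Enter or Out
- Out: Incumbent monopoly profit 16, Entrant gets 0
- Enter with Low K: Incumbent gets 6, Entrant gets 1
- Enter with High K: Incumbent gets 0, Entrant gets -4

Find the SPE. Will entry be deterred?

SPE: (High, Enter|Low, Out|High); Entry deterred. Incumbent net profit = 6

Work:
After Low K: Entrant enters (1 > 0)
After High K: Entrant stays out (-4 < 0)
Incumbent: Low → 6−1=5, High → 16−10=6
Incumbent chooses High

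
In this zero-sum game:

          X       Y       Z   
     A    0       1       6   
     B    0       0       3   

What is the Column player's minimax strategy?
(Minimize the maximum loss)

Column should play X, value = 0

Work:
Column player minimizes Row's maximum payoff:
Column X: max payoff to Row = 0
Column Y: max payoff to Row = 1
Column Z: max payoff to Row = 6
Minimum is 0, achieved by column X.
Minimax strategy: X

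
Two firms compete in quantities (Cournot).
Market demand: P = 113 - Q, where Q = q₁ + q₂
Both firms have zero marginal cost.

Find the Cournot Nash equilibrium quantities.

q₁* = q₂* = 37.67; P* = 37.67

Work:
Profit: π_i = P·q_i = (a - q_i - q_j)·q_i
FOC: ∂π_i/∂q_i = a - 2q_i - q_j = 0
Reaction function: q_i = (113 - q_j)/2
Symmetry: q* = 113/3 = 37.67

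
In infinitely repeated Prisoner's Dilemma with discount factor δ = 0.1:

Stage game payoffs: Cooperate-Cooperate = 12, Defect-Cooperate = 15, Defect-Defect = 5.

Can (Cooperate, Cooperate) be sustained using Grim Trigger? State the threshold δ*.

δ* = 0.3; since δ = 0.1 < 0.3, cooperation cannot be sustained

Work:
For Grim Trigger:
Cooperate forever: 12/(1-δ)
Defect then punished: 15 + 5·δ/(1-δ)
Need: 12/(1-δ) ≥ 15 + 5·δ/(1-δ)
Solving: δ ≥ (T-R)/(T-P) = (15-12)/(15-5) = 0.3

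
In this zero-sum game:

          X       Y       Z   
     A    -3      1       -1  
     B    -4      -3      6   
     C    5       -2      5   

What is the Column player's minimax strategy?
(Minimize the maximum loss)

Column should play Y, value = 1

Work:
Column player minimizes Row's maximum payoff:
Column X: max payoff to Row = 5
Column Y: max payoff to Row = 1
Column Z: max payoff to Row = 6
Minimum is 1, achieved by column Y.
Minimax strategy: Y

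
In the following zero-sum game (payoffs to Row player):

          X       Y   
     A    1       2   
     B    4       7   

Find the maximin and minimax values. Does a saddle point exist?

Maximin = 4, Minimax = 4, Saddle: True

Work:
Row minimums: [1, 4] → maximin = 4
Column maximums: [4, 7] → minimax = 4
Saddle point exists! Game value = 4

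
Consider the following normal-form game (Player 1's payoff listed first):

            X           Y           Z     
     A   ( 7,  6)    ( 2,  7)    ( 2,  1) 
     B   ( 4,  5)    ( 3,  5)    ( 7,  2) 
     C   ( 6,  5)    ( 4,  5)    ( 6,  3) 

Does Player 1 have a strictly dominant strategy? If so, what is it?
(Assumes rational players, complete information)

No strictly dominant strategy exists for Player 1

Work:
A strategy strictly dominates another if it gives a strictly higher payoff against every opponent action. Compare each pair of P1's strategies column-by-column:
  A vs B: [7 vs 4, 2 vs 3, 2 vs 7] → A does not strictly dominate B (column Y: 2 ≤ 3)
  A vs C: [7 vs 6, 2 vs 4, 2 vs 6] → A does not strictly dominate C (column Y: 2 ≤ 4)
  B vs A: [4 vs 7, 3 vs 2, 7 vs 2] → B does not strictly dominate A (column X: 4 ≤ 7)
  B vs C: [4 vs 6, 3 vs 4, 7 vs 6] → B does not strictly dominate C (column X: 4 ≤ 6)
  C vs A: [6 vs 7, 4 vs 2, 6 vs 2] → C does not strictly dominate A (column X: 6 ≤ 7)
  C vs B: [6 vs 4, 4 vs 3, 6 vs 7] → C does not strictly dominate B (column Z: 6 ≤ 7)
No single strategy strictly dominates all others → no strictly dominant strategy.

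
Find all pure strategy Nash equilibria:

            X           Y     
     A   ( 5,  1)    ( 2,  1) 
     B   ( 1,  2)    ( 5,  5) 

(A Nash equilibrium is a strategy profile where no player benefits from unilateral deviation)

Nash equilibrium: (A, X), (B, Y)

Work:
Best responses:
  P1 vs X: payoffs [5, 1] → best response A (payoff 5)
  P1 vs Y: payoffs [2, 5] → best response B (payoff 5)
  P2 vs A: payoffs [1, 1] → best response X/Y (payoff 1)
  P2 vs B: payoffs [2, 5] → best response Y (payoff 5)
Mutual best responses: (A,X), (B,Y) → Nash equilibria.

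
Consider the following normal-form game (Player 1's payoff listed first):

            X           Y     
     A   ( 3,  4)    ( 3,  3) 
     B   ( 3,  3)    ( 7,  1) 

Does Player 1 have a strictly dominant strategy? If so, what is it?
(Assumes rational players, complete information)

No strictly dominant strategy exists for Player 1

Work:
A strategy strictly dominates another if it gives a strictly higher payoff against every opponent action. Compare each pair of P1's strategies column-by-column:
  A vs B: [3 vs 3, 3 vs 7] → A does not strictly dominate B (column X: 3 ≤ 3)
  B vs A: [3 vs 3, 7 vs 3] → B does not strictly dominate A (column X: 3 ≤ 3)
No single strategy strictly dominates all others → no strictly dominant strategy.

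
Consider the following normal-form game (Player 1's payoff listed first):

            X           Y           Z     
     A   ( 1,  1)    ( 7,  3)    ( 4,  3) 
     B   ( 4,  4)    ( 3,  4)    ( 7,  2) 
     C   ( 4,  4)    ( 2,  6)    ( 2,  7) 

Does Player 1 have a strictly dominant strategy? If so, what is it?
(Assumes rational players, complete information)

No strictly dominant strategy exists for Player 1

Work:
A strategy strictly dominates another if it gives a strictly higher payoff against every opponent action. Compare each pair of P1's strategies column-by-column:
  A vs B: [1 vs 4, 7 vs 3, 4 vs 7] → A does not strictly dominate B (column X: 1 ≤ 4)
  A vs C: [1 vs 4, 7 vs 2, 4 vs 2] → A does not strictly dominate C (column X: 1 ≤ 4)
  B vs A: [4 vs 1, 3 vs 7, 7 vs 4] → B does not strictly dominate A (column Y: 3 ≤ 7)
  B vs C: [4 vs 4, 3 vs 2, 7 vs 2] → B does not strictly dominate C (column X: 4 ≤ 4)
  C vs A: [4 vs 1, 2 vs 7, 2 vs 4] → C does not strictly dominate A (column Y: 2 ≤ 7)
  C vs B: [4 vs 4, 2 vs 3, 2 vs 7] → C does not strictly dominate B (column X: 4 ≤ 4)
No single strategy strictly dominates all others → no strictly dominant strategy.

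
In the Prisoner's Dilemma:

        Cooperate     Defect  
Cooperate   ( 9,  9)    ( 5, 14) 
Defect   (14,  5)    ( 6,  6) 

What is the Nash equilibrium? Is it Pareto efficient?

(Defect, Defect) is NE; not Pareto efficient

Work:
Defect dominates Cooperate for both players:
If P2 cooperates: Defect (14) > Cooperate (9)
If P2 defects: Defect (6) > Cooperate (5)
NE: (Defect, Defect) with payoff (6, 6)
But (Cooperate, Cooperate) = (9, 9) Pareto dominates (6, 6)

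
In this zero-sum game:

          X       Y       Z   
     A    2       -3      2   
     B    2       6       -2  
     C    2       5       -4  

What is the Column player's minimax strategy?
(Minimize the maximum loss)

Column should play X or Z (all achieve the minimum), value = 2

Work:
Column player minimizes Row's maximum payoff:
Column X: max payoff to Row = 2
Column Y: max payoff to Row = 6
Column Z: max payoff to Row = 2
Minimum is 2, achieved by columns X, Z (tied).
Each of X or Z is a minimax strategy.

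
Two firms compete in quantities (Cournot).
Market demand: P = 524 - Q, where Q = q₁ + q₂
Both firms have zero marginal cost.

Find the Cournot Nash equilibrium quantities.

q₁* = q₂* = 174.67; P* = 174.67

Work:
Profit: π_i = P·q_i = (a - q_i - q_j)·q_i
FOC: ∂π_i/∂q_i = a - 2q_i - q_j = 0
Reaction function: q_i = (524 - q_j)/2
Symmetry: q* = 524/3 = 174.67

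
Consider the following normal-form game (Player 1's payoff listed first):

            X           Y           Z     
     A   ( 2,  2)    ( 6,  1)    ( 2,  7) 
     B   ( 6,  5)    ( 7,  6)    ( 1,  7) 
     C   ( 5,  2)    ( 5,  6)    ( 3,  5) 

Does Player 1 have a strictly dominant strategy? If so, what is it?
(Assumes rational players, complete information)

No strictly dominant strategy exists for Player 1

Work:
A strategy strictly dominates another if it gives a strictly higher payoff against every opponent action. Compare each pair of P1's strategies column-by-column:
  A vs B: [2 vs 6, 6 vs 7, 2 vs 1] → A does not strictly dominate B (column X: 2 ≤ 6)
  A vs C: [2 vs 5, 6 vs 5, 2 vs 3] → A does not strictly dominate C (column X: 2 ≤ 5)
  B vs A: [6 vs 2, 7 vs 6, 1 vs 2] → B does not strictly dominate A (column Z: 1 ≤ 2)
  B vs C: [6 vs 5, 7 vs 5, 1 vs 3] → B does not strictly dominate C (column Z: 1 ≤ 3)
  C vs A: [5 vs 2, 5 vs 6, 3 vs 2] → C does not strictly dominate A (column Y: 5 ≤ 6)
  C vs B: [5 vs 6, 5 vs 7, 3 vs 1] → C does not strictly dominate B (column X: 5 ≤ 6)
No single strategy strictly dominates all others → no strictly dominant strategy.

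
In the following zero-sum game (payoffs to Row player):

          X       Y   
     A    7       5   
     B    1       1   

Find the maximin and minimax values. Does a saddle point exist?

Maximin = 5, Minimax = 5, Saddle: True

Work:
Row minimums: [5, 1] → maximin = 5
Column maximums: [7, 5] → minimax = 5
Saddle point exists! Game value = 5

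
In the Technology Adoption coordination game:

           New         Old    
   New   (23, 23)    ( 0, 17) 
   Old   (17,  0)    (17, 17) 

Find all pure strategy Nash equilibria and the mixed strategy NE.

Pure NE: (New, New) and (Old, Old); Mixed NE: p = 0.7391, q = 0.7391

Work:
Check pure NE:
(New, New): (23, 23) - no unilateral deviation beneficial
(Old, Old): (17, 17) - no unilateral deviation beneficial
Mixed NE: P1 plays New with p = 0.7391, P2 plays New with q = 0.7391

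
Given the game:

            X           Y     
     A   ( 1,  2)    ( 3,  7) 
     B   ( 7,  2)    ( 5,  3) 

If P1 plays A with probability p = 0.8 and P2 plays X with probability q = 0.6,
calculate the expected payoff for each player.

E[P1] = 2.68, E[P2] = 3.68

Work:
E[P1] = p·q·π₁(A,X) + p·(1-q)·π₁(A,Y) + (1-p)·q·π₁(B,X) + (1-p)·(1-q)·π₁(B,Y)
= 0.8·0.6·1 + 0.8·0.4·3 + 0.2·0.6·7 + 0.2·0.4·5
= 2.68

E[P2] = 3.68 (similar calculation)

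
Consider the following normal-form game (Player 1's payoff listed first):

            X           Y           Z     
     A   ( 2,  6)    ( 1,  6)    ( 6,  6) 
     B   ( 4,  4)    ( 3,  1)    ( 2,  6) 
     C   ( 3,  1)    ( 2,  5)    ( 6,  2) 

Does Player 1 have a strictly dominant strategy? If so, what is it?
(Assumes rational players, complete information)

No strictly dominant strategy exists for Player 1

Work:
A strategy strictly dominates another if it gives a strictly higher payoff against every opponent action. Compare each pair of P1's strategies column-by-column:
  A vs B: [2 vs 4, 1 vs 3, 6 vs 2] → A does not strictly dominate B (column X: 2 ≤ 4)
  A vs C: [2 vs 3, 1 vs 2, 6 vs 6] → A does not strictly dominate C (column X: 2 ≤ 3)
  B vs A: [4 vs 2, 3 vs 1, 2 vs 6] → B does not strictly dominate A (column Z: 2 ≤ 6)
  B vs C: [4 vs 3, 3 vs 2, 2 vs 6] → B does not strictly dominate C (column Z: 2 ≤ 6)
  C vs A: [3 vs 2, 2 vs 1, 6 vs 6] → C does not strictly dominate A (column Z: 6 ≤ 6)
  C vs B: [3 vs 4, 2 vs 3, 6 vs 2] → C does not strictly dominate B (column X: 3 ≤ 4)
No single strategy strictly dominates all others → no strictly dominant strategy.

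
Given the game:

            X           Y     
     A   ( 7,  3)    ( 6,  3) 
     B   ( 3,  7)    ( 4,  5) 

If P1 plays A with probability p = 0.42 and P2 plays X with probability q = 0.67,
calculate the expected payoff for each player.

E[P1] = 4.7328, E[P2] = 4.9372

Work:
E[P1] = p·q·π₁(A,X) + p·(1-q)·π₁(A,Y) + (1-p)·q·π₁(B,X) + (1-p)·(1-q)·π₁(B,Y)
= 0.42·0.67·7 + 0.42·0.33·6 + 0.58·0.67·3 + 0.58·0.33·4
= 4.7328

E[P2] = 4.9372 (similar calculation)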